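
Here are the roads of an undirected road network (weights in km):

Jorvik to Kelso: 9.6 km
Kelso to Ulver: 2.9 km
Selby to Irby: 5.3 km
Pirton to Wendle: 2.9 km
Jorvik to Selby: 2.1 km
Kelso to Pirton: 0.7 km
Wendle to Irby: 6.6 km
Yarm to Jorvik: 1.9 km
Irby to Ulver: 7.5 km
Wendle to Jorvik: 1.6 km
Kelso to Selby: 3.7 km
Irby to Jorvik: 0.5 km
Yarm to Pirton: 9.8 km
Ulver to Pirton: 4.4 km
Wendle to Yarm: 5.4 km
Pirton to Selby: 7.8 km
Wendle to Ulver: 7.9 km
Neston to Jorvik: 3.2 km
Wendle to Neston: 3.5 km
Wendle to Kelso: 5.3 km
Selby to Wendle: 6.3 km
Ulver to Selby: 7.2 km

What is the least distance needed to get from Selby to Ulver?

6.6 km

Settle nodes by increasing distance from Selby:
Selby: 0
Jorvik: 2.1  (via Selby)
Irby: 2.6  (via Jorvik)
Wendle: 3.7  (via Jorvik)
Kelso: 3.7  (via Selby)
Yarm: 4  (via Jorvik)
Pirton: 4.4  (via Kelso)
Neston: 5.3  (via Jorvik)
Ulver: 6.6  (via Kelso)
Shortest route: Selby–Kelso–Ulver = 6.6 km.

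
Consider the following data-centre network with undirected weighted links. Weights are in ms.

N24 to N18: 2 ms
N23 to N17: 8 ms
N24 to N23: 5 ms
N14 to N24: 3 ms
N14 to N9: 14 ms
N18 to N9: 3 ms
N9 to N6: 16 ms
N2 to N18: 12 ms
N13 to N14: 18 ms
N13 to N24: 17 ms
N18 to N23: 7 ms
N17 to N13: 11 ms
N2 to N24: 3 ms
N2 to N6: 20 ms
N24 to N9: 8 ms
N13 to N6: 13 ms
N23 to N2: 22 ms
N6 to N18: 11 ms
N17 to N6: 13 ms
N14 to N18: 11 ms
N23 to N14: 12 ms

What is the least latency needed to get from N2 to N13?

Settle nodes by increasing distance from N2:
N2: 0
N24: 3  (via N2)
N18: 5  (via N24)
N14: 6  (via N24)
N9: 8  (via N18)
N23: 8  (via N24)
N17: 16  (via N23)
N6: 16  (via N18)
N13: 20  (via N24)
Shortest route: N2 → N24 → N13 = 20 ms.

20 ms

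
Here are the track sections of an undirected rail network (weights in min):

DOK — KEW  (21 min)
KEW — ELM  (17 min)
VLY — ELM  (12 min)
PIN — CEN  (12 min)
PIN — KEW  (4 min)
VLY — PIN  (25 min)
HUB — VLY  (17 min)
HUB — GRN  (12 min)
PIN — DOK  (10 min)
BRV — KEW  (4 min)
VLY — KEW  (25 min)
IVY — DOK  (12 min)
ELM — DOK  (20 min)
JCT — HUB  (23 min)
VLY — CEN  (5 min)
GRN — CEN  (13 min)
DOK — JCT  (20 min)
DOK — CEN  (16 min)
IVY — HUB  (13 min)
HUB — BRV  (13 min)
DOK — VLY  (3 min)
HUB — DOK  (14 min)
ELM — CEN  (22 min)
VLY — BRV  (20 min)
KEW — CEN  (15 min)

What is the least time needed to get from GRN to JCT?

Enumerating some paths:
GRN → HUB → DOK → JCT: 12+14+20 = 46
GRN → CEN → VLY → DOK → JCT: 13+5+3+20 = 41
GRN → HUB → JCT: 12+23 = 35
The minimum is 35 min via GRN → HUB → JCT.

35 min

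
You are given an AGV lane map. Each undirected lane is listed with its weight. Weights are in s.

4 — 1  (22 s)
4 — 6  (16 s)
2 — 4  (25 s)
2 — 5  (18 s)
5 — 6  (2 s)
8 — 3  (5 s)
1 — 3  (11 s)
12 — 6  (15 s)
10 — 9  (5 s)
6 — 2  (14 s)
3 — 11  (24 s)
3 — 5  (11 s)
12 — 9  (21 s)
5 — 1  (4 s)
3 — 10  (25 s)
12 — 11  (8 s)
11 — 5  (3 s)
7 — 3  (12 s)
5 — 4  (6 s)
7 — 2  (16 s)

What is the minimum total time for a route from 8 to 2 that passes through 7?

33 s

Shortest 8→7: 8–3–7 = 17
Shortest 7→2: 7–2 = 16
Total via 7: 17 + 16 = 33 s.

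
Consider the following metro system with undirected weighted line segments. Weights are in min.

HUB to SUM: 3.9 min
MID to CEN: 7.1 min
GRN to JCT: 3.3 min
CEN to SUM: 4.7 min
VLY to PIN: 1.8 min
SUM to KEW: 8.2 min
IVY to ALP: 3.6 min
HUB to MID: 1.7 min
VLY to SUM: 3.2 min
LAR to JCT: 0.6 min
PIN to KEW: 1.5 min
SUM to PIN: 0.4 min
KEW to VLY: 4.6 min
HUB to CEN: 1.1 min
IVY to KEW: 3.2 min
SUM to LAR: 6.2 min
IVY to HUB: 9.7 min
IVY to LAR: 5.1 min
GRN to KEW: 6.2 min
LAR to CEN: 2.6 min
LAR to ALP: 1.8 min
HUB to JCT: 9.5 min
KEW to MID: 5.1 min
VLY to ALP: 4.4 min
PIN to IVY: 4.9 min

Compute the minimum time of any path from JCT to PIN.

Settle nodes by increasing distance from JCT:
JCT: 0
LAR: 0.6  (via JCT)
ALP: 2.4  (via LAR)
CEN: 3.2  (via LAR)
GRN: 3.3  (via JCT)
HUB: 4.3  (via CEN)
IVY: 5.7  (via LAR)
MID: 6  (via HUB)
VLY: 6.8  (via ALP)
SUM: 6.8  (via LAR)
PIN: 7.2  (via SUM)
Shortest route: JCT → LAR → SUM → PIN = 7.2 min.

7.2 min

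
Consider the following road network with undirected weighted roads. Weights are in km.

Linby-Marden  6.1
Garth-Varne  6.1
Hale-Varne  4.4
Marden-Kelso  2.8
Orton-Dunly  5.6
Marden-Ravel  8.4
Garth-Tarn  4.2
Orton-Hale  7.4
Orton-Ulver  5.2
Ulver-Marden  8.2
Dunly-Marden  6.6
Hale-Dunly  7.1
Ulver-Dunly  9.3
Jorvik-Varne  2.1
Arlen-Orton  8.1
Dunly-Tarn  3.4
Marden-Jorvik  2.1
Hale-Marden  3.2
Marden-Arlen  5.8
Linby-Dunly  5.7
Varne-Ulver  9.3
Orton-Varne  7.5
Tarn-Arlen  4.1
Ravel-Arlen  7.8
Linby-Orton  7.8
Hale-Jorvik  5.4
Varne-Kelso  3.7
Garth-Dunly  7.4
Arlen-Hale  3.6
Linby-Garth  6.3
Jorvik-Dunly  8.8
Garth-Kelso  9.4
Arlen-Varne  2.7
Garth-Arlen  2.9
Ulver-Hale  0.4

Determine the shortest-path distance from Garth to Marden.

Enumerating some paths:
Garth - Arlen - Hale - Marden: 2.9+3.6+3.2 = 9.7
Garth - Arlen - Varne - Jorvik - Marden: 2.9+2.7+2.1+2.1 = 9.8
Garth - Varne - Jorvik - Marden: 6.1+2.1+2.1 = 10.3
Garth - Arlen - Marden: 2.9+5.8 = 8.7
The minimum is 8.7 km via Garth - Arlen - Marden.

8.7 km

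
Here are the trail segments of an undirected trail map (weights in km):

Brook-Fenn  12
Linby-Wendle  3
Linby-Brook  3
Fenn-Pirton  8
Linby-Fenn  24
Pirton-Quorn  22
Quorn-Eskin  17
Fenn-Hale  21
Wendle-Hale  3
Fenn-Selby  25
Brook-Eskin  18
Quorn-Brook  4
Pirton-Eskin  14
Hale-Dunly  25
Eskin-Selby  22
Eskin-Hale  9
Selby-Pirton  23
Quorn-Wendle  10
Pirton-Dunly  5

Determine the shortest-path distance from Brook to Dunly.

Enumerating some paths:
Brook–Quorn–Pirton–Dunly: 4+22+5 = 31
Brook–Fenn–Pirton–Dunly: 12+8+5 = 25
The minimum is 25 km via Brook–Fenn–Pirton–Dunly.

25 km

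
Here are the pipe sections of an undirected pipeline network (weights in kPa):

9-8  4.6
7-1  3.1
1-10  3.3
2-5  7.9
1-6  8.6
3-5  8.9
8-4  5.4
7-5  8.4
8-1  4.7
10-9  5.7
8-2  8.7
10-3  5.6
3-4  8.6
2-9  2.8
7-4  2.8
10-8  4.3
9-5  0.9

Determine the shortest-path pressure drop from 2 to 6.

20.4 kPa

Running Dijkstra from 2:
2: 0
9: 2.8  (via 2)
5: 3.7  (via 9)
8: 7.4  (via 9)
10: 8.5  (via 9)
1: 11.8  (via 10)
7: 12.1  (via 5)
3: 12.6  (via 5)
4: 12.8  (via 8)
6: 20.4  (via 1)
Shortest route: 2 → 9 → 10 → 1 → 6 = 20.4 kPa.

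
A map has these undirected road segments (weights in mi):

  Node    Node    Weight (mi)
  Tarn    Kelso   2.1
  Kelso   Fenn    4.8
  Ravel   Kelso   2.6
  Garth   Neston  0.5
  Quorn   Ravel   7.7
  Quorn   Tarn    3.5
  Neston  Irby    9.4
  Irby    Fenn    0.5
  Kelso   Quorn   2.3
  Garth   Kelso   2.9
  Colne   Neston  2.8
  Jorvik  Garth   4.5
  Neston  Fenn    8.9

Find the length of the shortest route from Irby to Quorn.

7.6 mi

Running Dijkstra from Irby:
Irby: 0
Fenn: 0.5  (via Irby)
Kelso: 5.3  (via Fenn)
Tarn: 7.4  (via Kelso)
Quorn: 7.6  (via Kelso)
Shortest route: Irby → Fenn → Kelso → Quorn = 7.6 mi.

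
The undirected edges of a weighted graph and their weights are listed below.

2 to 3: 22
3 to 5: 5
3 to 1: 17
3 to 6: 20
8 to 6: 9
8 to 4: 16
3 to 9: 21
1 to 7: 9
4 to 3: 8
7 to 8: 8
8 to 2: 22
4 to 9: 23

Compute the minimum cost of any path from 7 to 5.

Settle nodes by increasing distance from 7:
7: 0
8: 8  (via 7)
1: 9  (via 7)
6: 17  (via 8)
4: 24  (via 8)
3: 26  (via 1)
2: 30  (via 8)
5: 31  (via 3)
Shortest route: 7–1–3–5 = 31.

31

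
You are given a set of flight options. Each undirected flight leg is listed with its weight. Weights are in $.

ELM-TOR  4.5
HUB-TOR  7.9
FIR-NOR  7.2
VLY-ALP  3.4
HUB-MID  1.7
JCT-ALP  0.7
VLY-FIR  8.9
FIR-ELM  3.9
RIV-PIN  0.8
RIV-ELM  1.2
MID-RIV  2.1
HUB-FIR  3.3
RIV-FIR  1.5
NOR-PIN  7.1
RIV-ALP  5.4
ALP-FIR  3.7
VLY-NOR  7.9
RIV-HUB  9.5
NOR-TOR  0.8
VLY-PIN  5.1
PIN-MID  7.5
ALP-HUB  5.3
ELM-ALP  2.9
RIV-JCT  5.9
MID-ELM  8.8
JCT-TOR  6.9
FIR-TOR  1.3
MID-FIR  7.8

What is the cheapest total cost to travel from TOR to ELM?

$4

Enumerating some paths:
TOR–FIR–ALP–ELM: 1.3+3.7+2.9 = 7.9
TOR–FIR–ELM: 1.3+3.9 = 5.2
TOR–ELM: 4.5 = 4.5
TOR–FIR–RIV–ELM: 1.3+1.5+1.2 = 4
Cheapest is TOR–FIR–RIV–ELM at $4.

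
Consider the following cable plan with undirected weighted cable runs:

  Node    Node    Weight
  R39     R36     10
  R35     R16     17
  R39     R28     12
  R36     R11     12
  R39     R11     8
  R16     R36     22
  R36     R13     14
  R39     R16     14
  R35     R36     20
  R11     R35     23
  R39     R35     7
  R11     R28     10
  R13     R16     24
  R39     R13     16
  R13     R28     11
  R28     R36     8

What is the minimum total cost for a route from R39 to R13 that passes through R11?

Shortest R39→R11: R39 → R11 = 8
Shortest R11→R13: R11 → R28 → R13 = 21
Total via R11: 8 + 21 = 29.

29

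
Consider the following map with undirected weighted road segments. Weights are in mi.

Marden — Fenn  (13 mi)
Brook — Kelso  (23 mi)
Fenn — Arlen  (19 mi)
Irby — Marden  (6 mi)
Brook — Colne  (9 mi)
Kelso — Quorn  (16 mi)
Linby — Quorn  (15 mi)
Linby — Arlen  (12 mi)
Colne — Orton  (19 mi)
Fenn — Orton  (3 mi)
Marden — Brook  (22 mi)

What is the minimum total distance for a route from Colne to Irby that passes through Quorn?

113 mi

Best Colne to Quorn: Colne–Brook–Kelso–Quorn costing 48
Shortest Quorn→Irby: Quorn–Linby–Arlen–Fenn–Marden–Irby = 65
Total via Quorn: 48 + 65 = 113 mi.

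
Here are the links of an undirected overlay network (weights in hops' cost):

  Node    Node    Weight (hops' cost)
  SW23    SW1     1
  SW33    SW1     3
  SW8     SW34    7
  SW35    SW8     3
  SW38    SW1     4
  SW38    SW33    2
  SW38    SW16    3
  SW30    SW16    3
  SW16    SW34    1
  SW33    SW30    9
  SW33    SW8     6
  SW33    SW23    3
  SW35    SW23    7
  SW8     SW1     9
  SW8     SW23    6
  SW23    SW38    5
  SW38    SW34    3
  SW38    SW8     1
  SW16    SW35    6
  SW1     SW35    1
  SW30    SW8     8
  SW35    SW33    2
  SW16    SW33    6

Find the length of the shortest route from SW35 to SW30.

Compare a few routes:
SW35 → SW8 → SW38 → SW16 → SW30: 3+1+3+3 = 10
SW35 → SW16 → SW30: 6+3 = 9
Cheapest is SW35 → SW16 → SW30 at 9 hops' cost.

9 hops' cost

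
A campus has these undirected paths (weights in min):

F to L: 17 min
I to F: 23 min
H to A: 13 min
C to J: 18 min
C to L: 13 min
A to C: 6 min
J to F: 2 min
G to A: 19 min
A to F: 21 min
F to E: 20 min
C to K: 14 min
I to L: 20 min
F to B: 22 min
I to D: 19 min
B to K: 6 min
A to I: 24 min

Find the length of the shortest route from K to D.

63 min

Shortest distances from K:
K: 0
B: 6  (via K)
C: 14  (via K)
A: 20  (via C)
L: 27  (via C)
F: 28  (via B)
J: 30  (via F)
H: 33  (via A)
G: 39  (via A)
I: 44  (via A)
E: 48  (via F)
D: 63  (via I)
Shortest route: K → C → A → I → D = 63 min.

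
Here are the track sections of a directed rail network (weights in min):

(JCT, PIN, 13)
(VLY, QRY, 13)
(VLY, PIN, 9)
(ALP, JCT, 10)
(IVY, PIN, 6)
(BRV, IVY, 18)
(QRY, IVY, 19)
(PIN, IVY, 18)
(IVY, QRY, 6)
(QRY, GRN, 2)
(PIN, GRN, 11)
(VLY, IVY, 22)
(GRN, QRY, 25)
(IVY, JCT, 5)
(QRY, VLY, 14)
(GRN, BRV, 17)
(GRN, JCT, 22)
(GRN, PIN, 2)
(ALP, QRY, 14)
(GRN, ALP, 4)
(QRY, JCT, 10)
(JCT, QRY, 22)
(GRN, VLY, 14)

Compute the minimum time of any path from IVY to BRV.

25 min

Enumerating some paths:
IVY–PIN–GRN–BRV: 6+11+17 = 34
IVY–JCT–QRY–GRN–BRV: 5+22+2+17 = 46
IVY–QRY–GRN–BRV: 6+2+17 = 25
IVY–JCT–PIN–GRN–BRV: 5+13+11+17 = 46
The minimum is 25 min via IVY–QRY–GRN–BRV.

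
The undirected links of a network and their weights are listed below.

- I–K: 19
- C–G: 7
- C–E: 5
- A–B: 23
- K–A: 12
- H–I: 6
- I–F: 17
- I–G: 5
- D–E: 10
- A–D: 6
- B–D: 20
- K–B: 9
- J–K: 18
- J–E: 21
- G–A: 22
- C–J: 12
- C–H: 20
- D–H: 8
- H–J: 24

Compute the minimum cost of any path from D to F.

Enumerating some paths:
D - H - I - F: 8+6+17 = 31
D - E - C - G - I - F: 10+5+7+5+17 = 44
The minimum is 31 via D - H - I - F.

31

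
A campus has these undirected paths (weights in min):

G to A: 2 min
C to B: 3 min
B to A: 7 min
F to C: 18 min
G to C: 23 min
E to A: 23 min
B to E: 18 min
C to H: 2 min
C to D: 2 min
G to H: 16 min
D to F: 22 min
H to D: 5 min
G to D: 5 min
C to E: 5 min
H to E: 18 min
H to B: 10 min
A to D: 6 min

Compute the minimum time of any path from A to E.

Candidate routes:
A → G → D → C → E: 2+5+2+5 = 14
A → B → C → E: 7+3+5 = 15
A → D → C → E: 6+2+5 = 13
Cheapest is A → D → C → E at 13 min.

13 min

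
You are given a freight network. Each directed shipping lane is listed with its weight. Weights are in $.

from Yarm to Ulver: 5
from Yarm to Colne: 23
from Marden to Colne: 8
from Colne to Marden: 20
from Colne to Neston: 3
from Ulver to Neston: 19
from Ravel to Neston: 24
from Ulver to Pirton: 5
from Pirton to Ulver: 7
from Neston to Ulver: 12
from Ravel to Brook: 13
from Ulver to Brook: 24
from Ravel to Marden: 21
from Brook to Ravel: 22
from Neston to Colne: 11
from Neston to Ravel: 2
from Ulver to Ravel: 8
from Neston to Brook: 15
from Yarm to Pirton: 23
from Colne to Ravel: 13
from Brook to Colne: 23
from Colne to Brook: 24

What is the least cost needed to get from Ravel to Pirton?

Compare a few routes:
Ravel → Neston → Ulver → Pirton: 24+12+5 = 41
Ravel → Marden → Colne → Neston → Ulver → Pirton: 21+8+3+12+5 = 49
Ravel → Brook → Colne → Neston → Ulver → Pirton: 13+23+3+12+5 = 56
The minimum is $41 via Ravel → Neston → Ulver → Pirton.

$41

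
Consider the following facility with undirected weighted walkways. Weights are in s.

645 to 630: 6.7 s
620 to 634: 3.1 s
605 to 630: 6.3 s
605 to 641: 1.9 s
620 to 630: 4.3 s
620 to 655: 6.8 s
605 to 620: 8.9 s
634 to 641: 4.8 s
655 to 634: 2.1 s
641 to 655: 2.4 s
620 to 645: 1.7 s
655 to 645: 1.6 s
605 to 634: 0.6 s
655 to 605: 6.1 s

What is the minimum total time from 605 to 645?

4.3 s

Enumerating some paths:
605 - 655 - 645: 6.1+1.6 = 7.7
605 - 634 - 620 - 645: 0.6+3.1+1.7 = 5.4
605 - 634 - 655 - 645: 0.6+2.1+1.6 = 4.3
605 - 641 - 655 - 645: 1.9+2.4+1.6 = 5.9
The minimum is 4.3 s via 605 - 634 - 655 - 645.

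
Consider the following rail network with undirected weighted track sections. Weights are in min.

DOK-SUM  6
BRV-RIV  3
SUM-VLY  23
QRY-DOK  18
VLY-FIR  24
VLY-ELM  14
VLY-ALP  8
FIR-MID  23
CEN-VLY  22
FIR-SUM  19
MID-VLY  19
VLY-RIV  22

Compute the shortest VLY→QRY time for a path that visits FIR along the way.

67 min

Best VLY to FIR: VLY–FIR costing 24
Shortest FIR→QRY: FIR–SUM–DOK–QRY = 43
Total via FIR: 24 + 43 = 67 min.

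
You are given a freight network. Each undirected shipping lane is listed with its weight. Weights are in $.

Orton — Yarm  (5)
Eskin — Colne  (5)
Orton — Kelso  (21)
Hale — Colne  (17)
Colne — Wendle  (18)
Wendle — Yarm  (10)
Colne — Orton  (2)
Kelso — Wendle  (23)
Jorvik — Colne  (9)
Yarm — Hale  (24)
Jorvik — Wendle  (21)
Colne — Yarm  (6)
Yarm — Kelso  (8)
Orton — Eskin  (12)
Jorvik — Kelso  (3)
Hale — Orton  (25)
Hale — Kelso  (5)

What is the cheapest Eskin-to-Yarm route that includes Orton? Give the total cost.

Best Eskin to Orton: Eskin–Colne–Orton costing 7
Best Orton to Yarm: Orton–Yarm costing 5
Total via Orton: 7 + 5 = $12.

$12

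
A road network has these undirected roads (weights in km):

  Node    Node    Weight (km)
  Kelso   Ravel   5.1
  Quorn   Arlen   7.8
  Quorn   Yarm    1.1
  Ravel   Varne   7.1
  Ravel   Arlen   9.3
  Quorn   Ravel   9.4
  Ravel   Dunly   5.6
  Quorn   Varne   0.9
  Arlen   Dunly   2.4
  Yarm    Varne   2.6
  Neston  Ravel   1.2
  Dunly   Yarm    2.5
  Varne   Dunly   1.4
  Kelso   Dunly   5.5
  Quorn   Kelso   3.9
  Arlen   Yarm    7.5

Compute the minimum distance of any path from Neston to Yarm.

9.3 km

Shortest distances from Neston:
Neston: 0
Ravel: 1.2  (via Neston)
Kelso: 6.3  (via Ravel)
Dunly: 6.8  (via Ravel)
Varne: 8.2  (via Dunly)
Quorn: 9.1  (via Varne)
Arlen: 9.2  (via Dunly)
Yarm: 9.3  (via Dunly)
Shortest route: Neston–Ravel–Dunly–Yarm = 9.3 km.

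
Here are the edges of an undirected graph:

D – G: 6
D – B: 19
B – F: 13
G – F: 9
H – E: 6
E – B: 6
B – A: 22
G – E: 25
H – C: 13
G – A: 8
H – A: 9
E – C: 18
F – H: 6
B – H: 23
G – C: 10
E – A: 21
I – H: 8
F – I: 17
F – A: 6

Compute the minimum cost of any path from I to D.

29

Enumerating some paths:
I → H → F → G → D: 8+6+9+6 = 29
I → F → G → D: 17+9+6 = 32
I → H → A → G → D: 8+9+8+6 = 31
The minimum is 29 via I → H → F → G → D.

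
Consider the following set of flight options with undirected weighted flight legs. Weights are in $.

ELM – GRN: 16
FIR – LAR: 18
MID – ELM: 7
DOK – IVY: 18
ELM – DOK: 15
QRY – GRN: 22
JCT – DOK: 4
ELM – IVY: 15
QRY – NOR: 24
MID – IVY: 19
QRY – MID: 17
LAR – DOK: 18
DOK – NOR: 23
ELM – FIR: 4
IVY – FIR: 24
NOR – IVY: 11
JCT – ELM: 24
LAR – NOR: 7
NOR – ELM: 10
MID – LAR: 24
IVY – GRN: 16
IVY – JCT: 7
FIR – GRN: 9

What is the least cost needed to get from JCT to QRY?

$42

Shortest distances from JCT:
JCT: 0
DOK: 4  (via JCT)
IVY: 7  (via JCT)
NOR: 18  (via IVY)
ELM: 19  (via DOK)
LAR: 22  (via DOK)
GRN: 23  (via IVY)
FIR: 23  (via ELM)
MID: 26  (via IVY)
QRY: 42  (via NOR)
Shortest route: JCT → IVY → NOR → QRY = $42.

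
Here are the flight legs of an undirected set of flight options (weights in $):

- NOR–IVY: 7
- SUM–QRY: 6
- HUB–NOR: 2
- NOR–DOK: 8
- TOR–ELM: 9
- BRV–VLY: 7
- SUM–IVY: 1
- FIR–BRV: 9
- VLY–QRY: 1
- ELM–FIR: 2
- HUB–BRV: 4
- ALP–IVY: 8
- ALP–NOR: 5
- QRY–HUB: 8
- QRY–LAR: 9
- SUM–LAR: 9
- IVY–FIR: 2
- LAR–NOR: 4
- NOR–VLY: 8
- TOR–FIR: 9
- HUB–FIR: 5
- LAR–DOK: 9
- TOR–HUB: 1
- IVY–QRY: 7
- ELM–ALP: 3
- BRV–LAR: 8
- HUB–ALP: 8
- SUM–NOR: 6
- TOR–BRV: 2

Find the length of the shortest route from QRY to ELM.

Settle nodes by increasing distance from QRY:
QRY: 0
VLY: 1  (via QRY)
SUM: 6  (via QRY)
IVY: 7  (via QRY)
BRV: 8  (via VLY)
HUB: 8  (via QRY)
NOR: 9  (via VLY)
LAR: 9  (via QRY)
FIR: 9  (via IVY)
TOR: 9  (via HUB)
ELM: 11  (via FIR)
Shortest route: QRY–IVY–FIR–ELM = $11.

$11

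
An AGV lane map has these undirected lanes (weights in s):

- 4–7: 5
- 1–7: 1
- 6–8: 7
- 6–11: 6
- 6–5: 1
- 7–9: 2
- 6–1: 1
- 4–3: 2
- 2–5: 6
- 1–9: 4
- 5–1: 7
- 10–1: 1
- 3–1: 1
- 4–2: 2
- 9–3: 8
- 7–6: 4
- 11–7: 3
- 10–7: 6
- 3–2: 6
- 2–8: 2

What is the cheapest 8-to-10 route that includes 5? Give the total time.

11 s

Shortest 8→5: 8 → 2 → 5 = 8
Best 5 to 10: 5 → 6 → 1 → 10 costing 3
Total via 5: 8 + 3 = 11 s.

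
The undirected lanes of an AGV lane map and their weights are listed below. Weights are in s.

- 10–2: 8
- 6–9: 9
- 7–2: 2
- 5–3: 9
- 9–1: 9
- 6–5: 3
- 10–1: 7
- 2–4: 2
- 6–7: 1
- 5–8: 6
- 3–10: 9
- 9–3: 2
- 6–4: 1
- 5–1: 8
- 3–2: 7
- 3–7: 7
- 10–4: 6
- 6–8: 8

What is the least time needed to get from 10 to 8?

Enumerating some paths:
10 → 4 → 6 → 5 → 8: 6+1+3+6 = 16
10 → 4 → 6 → 8: 6+1+8 = 15
10 → 2 → 4 → 6 → 8: 8+2+1+8 = 19
10 → 2 → 7 → 6 → 8: 8+2+1+8 = 19
The minimum is 15 s via 10 → 4 → 6 → 8.

15 s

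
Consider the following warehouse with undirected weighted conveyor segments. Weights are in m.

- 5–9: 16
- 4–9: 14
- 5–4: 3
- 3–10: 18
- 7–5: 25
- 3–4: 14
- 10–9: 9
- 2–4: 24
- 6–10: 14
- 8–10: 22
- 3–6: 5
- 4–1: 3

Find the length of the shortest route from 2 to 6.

43 m

Enumerating some paths:
2 → 4 → 3 → 6: 24+14+5 = 43
2 → 4 → 9 → 10 → 6: 24+14+9+14 = 61
Cheapest is 2 → 4 → 3 → 6 at 43 m.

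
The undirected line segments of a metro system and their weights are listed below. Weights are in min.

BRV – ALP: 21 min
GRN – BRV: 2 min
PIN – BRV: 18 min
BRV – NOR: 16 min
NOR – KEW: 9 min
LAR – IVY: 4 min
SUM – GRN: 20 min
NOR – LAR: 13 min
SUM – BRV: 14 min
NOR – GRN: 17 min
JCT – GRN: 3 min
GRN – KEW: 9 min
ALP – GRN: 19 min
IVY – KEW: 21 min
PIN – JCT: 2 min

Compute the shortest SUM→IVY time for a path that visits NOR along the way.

47 min

Shortest SUM→NOR: SUM–BRV–NOR = 30
Shortest NOR→IVY: NOR–LAR–IVY = 17
Total via NOR: 30 + 17 = 47 min.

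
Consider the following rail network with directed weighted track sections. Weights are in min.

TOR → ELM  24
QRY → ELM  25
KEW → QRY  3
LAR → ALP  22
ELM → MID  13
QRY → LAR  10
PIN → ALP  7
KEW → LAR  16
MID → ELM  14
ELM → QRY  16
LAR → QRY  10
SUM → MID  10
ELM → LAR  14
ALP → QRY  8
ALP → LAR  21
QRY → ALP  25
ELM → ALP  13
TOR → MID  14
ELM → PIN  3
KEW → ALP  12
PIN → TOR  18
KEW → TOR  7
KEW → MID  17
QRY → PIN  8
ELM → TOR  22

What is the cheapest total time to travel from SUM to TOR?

45 min

Candidate routes:
SUM - MID - ELM - PIN - TOR: 10+14+3+18 = 45
SUM - MID - ELM - TOR: 10+14+22 = 46
Cheapest is SUM - MID - ELM - PIN - TOR at 45 min.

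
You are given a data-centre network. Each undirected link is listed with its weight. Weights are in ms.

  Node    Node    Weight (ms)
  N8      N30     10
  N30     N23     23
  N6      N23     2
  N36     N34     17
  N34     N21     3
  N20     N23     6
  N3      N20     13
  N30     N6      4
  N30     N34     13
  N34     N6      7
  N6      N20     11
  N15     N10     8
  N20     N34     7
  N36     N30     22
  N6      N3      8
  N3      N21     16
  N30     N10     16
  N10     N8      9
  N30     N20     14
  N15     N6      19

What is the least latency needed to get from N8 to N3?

Settle nodes by increasing distance from N8:
N8: 0
N10: 9  (via N8)
N30: 10  (via N8)
N6: 14  (via N30)
N23: 16  (via N6)
N15: 17  (via N10)
N34: 21  (via N6)
N20: 22  (via N23)
N3: 22  (via N6)
Shortest route: N8–N30–N6–N3 = 22 ms.

22 ms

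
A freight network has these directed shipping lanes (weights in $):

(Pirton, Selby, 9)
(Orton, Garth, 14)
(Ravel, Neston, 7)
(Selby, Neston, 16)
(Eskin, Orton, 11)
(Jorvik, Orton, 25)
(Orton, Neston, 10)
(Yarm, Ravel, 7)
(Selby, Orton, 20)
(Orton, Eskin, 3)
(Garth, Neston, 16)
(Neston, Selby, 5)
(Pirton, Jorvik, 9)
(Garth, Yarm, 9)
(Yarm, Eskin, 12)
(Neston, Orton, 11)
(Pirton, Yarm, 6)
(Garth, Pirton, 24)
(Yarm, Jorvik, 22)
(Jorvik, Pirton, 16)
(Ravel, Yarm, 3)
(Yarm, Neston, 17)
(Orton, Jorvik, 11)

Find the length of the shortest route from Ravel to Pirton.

Compare a few routes:
Ravel - Neston - Orton - Jorvik - Pirton: 7+11+11+16 = 45
Ravel - Yarm - Jorvik - Pirton: 3+22+16 = 41
Cheapest is Ravel - Yarm - Jorvik - Pirton at $41.

$41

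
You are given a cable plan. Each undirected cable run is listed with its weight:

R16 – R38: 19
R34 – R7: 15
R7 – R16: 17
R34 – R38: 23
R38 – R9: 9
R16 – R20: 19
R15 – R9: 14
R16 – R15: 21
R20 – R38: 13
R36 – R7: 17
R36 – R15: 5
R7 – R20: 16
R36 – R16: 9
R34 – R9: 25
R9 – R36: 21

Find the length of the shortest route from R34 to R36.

Enumerating some paths:
R34–R7–R36: 15+17 = 32
R34–R7–R16–R36: 15+17+9 = 41
Cheapest is R34–R7–R36 at 32.

32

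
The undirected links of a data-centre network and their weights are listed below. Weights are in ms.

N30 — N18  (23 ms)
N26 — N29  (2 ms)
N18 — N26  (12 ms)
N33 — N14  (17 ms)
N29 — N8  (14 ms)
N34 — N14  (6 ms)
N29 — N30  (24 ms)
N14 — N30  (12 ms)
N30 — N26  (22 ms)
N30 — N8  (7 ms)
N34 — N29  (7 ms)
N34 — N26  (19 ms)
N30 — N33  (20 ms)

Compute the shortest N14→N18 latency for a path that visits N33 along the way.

60 ms

Best N14 to N33: N14–N33 costing 17
Best N33 to N18: N33–N30–N18 costing 43
Total via N33: 17 + 43 = 60 ms.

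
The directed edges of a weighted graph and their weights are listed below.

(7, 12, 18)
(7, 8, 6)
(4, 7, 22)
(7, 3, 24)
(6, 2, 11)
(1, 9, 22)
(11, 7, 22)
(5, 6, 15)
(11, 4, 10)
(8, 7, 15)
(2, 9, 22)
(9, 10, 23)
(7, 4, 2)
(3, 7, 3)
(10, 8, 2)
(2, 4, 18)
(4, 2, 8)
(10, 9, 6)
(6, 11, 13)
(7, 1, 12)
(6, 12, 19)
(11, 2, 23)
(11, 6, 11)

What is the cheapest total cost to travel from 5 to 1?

Shortest distances from 5:
5: 0
6: 15  (via 5)
2: 26  (via 6)
11: 28  (via 6)
12: 34  (via 6)
4: 38  (via 11)
9: 48  (via 2)
7: 50  (via 11)
8: 56  (via 7)
1: 62  (via 7)
Shortest route: 5–6–11–7–1 = 62.

62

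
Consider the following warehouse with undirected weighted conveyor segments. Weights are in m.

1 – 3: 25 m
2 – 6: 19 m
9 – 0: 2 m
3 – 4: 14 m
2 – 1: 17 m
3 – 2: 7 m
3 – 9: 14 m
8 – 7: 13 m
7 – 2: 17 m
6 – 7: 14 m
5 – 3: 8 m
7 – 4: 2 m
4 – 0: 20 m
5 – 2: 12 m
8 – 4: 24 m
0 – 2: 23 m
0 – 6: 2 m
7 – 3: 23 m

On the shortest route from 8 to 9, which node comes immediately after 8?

Candidate routes:
8 → 7 → 6 → 0 → 9: 13+14+2+2 = 31
8 → 7 → 4 → 3 → 9: 13+2+14+14 = 43
8 → 7 → 4 → 0 → 9: 13+2+20+2 = 37
8 → 4 → 7 → 6 → 0 → 9: 24+2+14+2+2 = 44
The minimum is 31 m via 8 → 7 → 6 → 0 → 9.
So from 8 the first move is to 7.

7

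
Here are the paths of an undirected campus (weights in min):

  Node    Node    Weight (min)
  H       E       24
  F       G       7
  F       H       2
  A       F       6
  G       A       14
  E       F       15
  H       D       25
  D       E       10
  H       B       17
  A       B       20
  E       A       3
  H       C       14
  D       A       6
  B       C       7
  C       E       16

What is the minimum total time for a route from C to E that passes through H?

Shortest C→H: C–H = 14
Shortest H→E: H–F–A–E = 11
Total via H: 14 + 11 = 25 min.

25 min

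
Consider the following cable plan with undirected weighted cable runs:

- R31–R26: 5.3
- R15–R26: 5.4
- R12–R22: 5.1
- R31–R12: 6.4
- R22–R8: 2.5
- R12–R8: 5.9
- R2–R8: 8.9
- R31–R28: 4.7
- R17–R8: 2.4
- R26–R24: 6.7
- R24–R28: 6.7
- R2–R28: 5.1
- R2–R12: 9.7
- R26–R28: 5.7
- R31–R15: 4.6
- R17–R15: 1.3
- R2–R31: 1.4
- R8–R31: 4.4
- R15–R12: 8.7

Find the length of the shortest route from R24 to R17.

13.4

Shortest distances from R24:
R24: 0
R26: 6.7  (via R24)
R28: 6.7  (via R24)
R31: 11.4  (via R28)
R2: 11.8  (via R28)
R15: 12.1  (via R26)
R17: 13.4  (via R15)
Shortest route: R24 → R26 → R15 → R17 = 13.4.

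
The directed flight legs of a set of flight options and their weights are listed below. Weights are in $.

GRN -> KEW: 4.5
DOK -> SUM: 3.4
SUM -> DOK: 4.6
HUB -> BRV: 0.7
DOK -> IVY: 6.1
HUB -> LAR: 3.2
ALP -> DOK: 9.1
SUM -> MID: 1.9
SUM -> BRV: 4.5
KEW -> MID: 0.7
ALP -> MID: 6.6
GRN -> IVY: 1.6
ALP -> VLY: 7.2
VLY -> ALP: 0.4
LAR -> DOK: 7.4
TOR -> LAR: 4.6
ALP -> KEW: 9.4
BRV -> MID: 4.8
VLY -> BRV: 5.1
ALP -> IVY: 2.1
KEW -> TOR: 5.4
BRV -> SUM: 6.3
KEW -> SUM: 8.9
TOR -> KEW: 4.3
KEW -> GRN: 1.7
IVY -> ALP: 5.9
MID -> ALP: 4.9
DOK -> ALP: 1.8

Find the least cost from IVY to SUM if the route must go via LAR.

$36.1

Shortest IVY→LAR: IVY → ALP → KEW → TOR → LAR = 25.3
Shortest LAR→SUM: LAR → DOK → SUM = 10.8
Total via LAR: 25.3 + 10.8 = $36.1.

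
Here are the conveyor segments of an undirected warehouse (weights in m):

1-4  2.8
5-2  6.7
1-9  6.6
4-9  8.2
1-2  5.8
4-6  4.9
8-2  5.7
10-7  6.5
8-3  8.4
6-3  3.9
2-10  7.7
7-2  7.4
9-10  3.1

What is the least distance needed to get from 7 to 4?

16 m

Enumerating some paths:
7 - 2 - 1 - 4: 7.4+5.8+2.8 = 16
7 - 10 - 9 - 4: 6.5+3.1+8.2 = 17.8
Cheapest is 7 - 2 - 1 - 4 at 16 m.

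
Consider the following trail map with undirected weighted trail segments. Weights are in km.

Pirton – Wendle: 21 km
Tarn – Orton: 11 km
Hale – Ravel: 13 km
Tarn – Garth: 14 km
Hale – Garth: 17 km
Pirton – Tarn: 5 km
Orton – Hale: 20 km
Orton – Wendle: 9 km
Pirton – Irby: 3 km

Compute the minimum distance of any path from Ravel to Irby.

Running Dijkstra from Ravel:
Ravel: 0
Hale: 13  (via Ravel)
Garth: 30  (via Hale)
Orton: 33  (via Hale)
Wendle: 42  (via Orton)
Tarn: 44  (via Garth)
Pirton: 49  (via Tarn)
Irby: 52  (via Pirton)
Shortest route: Ravel–Hale–Garth–Tarn–Pirton–Irby = 52 km.

52 km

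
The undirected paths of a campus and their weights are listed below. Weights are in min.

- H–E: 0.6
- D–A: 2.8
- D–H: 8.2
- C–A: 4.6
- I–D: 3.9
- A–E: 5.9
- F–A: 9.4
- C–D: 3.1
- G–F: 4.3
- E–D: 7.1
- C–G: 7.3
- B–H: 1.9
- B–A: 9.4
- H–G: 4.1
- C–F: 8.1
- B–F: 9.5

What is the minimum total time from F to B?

Running Dijkstra from F:
F: 0
G: 4.3  (via F)
C: 8.1  (via F)
H: 8.4  (via G)
E: 9  (via H)
A: 9.4  (via F)
B: 9.5  (via F)
Shortest route: F–B = 9.5 min.

9.5 min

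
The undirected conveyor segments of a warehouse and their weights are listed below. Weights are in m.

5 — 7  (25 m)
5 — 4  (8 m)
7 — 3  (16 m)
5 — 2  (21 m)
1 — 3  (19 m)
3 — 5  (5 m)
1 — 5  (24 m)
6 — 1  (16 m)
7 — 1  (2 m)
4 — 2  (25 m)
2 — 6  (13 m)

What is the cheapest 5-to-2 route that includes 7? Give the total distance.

Best 5 to 7: 5 → 3 → 7 costing 21
Best 7 to 2: 7 → 1 → 6 → 2 costing 31
Total via 7: 21 + 31 = 52 m.

52 m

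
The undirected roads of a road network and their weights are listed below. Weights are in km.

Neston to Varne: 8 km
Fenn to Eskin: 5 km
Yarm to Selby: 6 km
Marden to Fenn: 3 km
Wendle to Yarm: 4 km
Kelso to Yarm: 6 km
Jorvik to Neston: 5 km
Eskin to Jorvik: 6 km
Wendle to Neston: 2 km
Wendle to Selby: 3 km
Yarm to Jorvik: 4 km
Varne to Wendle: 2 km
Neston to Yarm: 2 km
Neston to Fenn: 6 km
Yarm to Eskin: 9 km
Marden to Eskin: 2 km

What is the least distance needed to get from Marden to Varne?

Running Dijkstra from Marden:
Marden: 0
Eskin: 2  (via Marden)
Fenn: 3  (via Marden)
Jorvik: 8  (via Eskin)
Neston: 9  (via Fenn)
Yarm: 11  (via Eskin)
Wendle: 11  (via Neston)
Varne: 13  (via Wendle)
Shortest route: Marden → Fenn → Neston → Wendle → Varne = 13 km.

13 km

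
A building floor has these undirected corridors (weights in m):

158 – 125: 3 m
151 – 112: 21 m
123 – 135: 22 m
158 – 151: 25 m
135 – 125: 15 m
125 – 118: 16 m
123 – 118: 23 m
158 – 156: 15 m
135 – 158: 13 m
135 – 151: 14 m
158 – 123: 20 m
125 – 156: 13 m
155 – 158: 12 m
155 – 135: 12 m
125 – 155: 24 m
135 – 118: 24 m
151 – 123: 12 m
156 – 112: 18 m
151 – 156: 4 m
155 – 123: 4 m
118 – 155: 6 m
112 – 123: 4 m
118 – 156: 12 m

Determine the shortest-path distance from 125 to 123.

Enumerating some paths:
125 → 158 → 123: 3+20 = 23
125 → 158 → 155 → 123: 3+12+4 = 19
The minimum is 19 m via 125 → 158 → 155 → 123.

19 m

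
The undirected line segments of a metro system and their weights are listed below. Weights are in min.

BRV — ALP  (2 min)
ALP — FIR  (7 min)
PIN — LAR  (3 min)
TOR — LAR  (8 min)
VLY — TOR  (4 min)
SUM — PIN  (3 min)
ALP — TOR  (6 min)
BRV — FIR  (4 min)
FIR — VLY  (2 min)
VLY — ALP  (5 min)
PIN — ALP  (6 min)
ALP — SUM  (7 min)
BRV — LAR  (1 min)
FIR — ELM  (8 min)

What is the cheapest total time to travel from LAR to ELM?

Running Dijkstra from LAR:
LAR: 0
BRV: 1  (via LAR)
ALP: 3  (via BRV)
PIN: 3  (via LAR)
FIR: 5  (via BRV)
SUM: 6  (via PIN)
VLY: 7  (via FIR)
TOR: 8  (via LAR)
ELM: 13  (via FIR)
Shortest route: LAR–BRV–FIR–ELM = 13 min.

13 min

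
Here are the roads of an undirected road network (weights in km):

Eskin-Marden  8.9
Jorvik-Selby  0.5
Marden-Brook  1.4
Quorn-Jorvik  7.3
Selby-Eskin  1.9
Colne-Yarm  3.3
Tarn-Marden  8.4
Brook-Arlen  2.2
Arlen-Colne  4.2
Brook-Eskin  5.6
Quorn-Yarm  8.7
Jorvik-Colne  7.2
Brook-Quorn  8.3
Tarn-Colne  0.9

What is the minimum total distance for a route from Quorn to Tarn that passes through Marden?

18.1 km

Best Quorn to Marden: Quorn–Brook–Marden costing 9.7
Best Marden to Tarn: Marden–Tarn costing 8.4
Total via Marden: 9.7 + 8.4 = 18.1 km.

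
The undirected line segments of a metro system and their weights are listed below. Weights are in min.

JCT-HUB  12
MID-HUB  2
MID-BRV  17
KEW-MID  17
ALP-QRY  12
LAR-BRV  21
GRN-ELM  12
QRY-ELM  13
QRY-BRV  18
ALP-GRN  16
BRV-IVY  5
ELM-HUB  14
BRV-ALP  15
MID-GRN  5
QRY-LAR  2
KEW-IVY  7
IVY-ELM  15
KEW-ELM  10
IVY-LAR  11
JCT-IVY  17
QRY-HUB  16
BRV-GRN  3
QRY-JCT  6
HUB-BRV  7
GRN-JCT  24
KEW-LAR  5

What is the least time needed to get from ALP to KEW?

19 min

Enumerating some paths:
ALP → BRV → IVY → KEW: 15+5+7 = 27
ALP → QRY → LAR → KEW: 12+2+5 = 19
The minimum is 19 min via ALP → QRY → LAR → KEW.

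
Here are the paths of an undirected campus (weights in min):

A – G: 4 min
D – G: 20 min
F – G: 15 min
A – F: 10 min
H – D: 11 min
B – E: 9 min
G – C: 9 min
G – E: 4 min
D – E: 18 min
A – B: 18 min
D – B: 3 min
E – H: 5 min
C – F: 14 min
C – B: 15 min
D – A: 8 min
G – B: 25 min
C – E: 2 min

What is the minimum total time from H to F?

Compare a few routes:
H - D - A - F: 11+8+10 = 29
H - E - G - A - F: 5+4+4+10 = 23
H - E - G - F: 5+4+15 = 24
H - E - C - F: 5+2+14 = 21
Cheapest is H - E - C - F at 21 min.

21 min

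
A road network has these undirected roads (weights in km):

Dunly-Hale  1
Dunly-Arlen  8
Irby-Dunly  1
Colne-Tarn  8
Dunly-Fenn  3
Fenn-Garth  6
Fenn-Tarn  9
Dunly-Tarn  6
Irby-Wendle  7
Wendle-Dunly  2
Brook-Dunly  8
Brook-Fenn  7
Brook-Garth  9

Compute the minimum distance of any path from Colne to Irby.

15 km

Running Dijkstra from Colne:
Colne: 0
Tarn: 8  (via Colne)
Dunly: 14  (via Tarn)
Irby: 15  (via Dunly)
Shortest route: Colne → Tarn → Dunly → Irby = 15 km.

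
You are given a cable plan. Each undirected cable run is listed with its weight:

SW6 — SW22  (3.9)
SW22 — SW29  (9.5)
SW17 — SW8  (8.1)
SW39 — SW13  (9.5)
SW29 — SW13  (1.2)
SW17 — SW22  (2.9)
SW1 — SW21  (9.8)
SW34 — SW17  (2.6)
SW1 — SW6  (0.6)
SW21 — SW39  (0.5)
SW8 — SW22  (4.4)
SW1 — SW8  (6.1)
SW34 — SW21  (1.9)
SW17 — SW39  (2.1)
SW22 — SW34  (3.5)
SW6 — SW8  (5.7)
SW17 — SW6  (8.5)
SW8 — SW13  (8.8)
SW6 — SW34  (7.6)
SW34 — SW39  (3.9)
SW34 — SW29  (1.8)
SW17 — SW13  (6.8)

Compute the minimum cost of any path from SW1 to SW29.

Settle nodes by increasing distance from SW1:
SW1: 0
SW6: 0.6  (via SW1)
SW22: 4.5  (via SW6)
SW8: 6.1  (via SW1)
SW17: 7.4  (via SW22)
SW34: 8  (via SW22)
SW39: 9.5  (via SW17)
SW21: 9.8  (via SW1)
SW29: 9.8  (via SW34)
Shortest route: SW1–SW6–SW22–SW34–SW29 = 9.8.

9.8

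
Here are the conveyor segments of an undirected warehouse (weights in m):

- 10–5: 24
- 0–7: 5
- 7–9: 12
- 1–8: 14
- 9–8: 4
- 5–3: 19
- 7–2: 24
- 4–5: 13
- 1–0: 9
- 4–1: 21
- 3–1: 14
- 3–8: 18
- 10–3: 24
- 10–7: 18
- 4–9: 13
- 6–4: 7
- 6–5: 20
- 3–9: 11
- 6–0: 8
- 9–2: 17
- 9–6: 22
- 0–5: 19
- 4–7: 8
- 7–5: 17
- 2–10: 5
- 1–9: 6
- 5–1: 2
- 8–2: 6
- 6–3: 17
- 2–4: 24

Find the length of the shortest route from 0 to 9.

15 m

Compare a few routes:
0 - 1 - 9: 9+6 = 15
0 - 7 - 4 - 9: 5+8+13 = 26
0 - 7 - 9: 5+12 = 17
Cheapest is 0 - 1 - 9 at 15 m.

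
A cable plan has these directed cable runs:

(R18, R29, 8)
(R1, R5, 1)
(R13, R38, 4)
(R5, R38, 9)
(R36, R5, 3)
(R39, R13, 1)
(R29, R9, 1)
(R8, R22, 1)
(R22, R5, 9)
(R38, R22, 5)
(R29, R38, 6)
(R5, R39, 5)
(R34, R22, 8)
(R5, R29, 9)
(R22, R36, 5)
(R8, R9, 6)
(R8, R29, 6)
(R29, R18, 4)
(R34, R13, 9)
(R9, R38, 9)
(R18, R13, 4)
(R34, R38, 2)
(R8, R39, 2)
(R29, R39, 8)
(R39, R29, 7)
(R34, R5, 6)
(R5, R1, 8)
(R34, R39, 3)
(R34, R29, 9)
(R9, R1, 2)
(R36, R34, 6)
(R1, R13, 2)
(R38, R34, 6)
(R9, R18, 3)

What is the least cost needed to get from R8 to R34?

Compare a few routes:
R8–R29–R38–R34: 6+6+6 = 18
R8–R39–R13–R38–R34: 2+1+4+6 = 13
R8–R22–R36–R34: 1+5+6 = 12
Cheapest is R8–R22–R36–R34 at 12.

12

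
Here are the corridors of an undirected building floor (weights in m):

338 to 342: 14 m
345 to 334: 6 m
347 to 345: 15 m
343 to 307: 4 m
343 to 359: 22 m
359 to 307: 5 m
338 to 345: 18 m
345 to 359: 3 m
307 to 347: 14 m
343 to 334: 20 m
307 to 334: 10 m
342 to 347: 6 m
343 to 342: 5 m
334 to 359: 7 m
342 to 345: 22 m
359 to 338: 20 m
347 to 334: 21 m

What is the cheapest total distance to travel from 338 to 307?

23 m

Candidate routes:
338 → 359 → 307: 20+5 = 25
338 → 342 → 343 → 307: 14+5+4 = 23
The minimum is 23 m via 338 → 342 → 343 → 307.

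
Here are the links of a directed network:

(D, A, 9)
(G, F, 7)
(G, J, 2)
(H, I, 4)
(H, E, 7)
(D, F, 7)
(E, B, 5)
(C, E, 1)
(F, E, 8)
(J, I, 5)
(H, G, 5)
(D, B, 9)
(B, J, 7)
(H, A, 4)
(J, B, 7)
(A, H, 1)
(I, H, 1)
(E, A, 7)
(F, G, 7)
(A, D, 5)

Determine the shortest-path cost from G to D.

Settle nodes by increasing distance from G:
G: 0
J: 2  (via G)
F: 7  (via G)
I: 7  (via J)
H: 8  (via I)
B: 9  (via J)
A: 12  (via H)
E: 15  (via F)
D: 17  (via A)
Shortest route: G–J–I–H–A–D = 17.

17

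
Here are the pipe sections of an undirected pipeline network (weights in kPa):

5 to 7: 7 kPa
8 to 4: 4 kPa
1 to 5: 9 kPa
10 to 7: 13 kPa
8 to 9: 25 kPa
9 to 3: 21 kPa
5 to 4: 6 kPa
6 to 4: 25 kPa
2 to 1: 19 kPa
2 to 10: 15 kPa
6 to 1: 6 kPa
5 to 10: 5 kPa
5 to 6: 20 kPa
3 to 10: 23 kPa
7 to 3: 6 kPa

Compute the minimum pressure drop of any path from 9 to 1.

43 kPa

Shortest distances from 9:
9: 0
3: 21  (via 9)
8: 25  (via 9)
7: 27  (via 3)
4: 29  (via 8)
5: 34  (via 7)
10: 39  (via 5)
1: 43  (via 5)
Shortest route: 9 → 3 → 7 → 5 → 1 = 43 kPa.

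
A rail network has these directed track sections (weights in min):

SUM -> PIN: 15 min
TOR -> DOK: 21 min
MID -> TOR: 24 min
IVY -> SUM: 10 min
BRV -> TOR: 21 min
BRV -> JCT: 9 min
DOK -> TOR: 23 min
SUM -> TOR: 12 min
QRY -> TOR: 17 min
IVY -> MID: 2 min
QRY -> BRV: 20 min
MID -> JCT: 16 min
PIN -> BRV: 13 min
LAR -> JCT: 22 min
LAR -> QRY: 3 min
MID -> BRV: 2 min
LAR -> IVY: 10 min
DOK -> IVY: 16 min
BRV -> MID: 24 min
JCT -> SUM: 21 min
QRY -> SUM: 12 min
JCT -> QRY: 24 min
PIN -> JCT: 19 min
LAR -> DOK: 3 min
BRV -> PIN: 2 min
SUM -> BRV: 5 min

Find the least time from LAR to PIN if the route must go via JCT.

50 min

Best LAR to JCT: LAR–JCT costing 22
Shortest JCT→PIN: JCT–SUM–BRV–PIN = 28
Total via JCT: 22 + 28 = 50 min.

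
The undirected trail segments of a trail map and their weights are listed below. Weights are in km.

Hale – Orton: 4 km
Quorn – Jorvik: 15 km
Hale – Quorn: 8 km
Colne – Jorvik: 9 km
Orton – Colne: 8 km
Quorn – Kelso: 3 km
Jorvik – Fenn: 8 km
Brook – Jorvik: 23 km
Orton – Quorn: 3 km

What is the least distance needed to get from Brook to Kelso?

41 km

Running Dijkstra from Brook:
Brook: 0
Jorvik: 23  (via Brook)
Fenn: 31  (via Jorvik)
Colne: 32  (via Jorvik)
Quorn: 38  (via Jorvik)
Orton: 40  (via Colne)
Kelso: 41  (via Quorn)
Shortest route: Brook–Jorvik–Quorn–Kelso = 41 km.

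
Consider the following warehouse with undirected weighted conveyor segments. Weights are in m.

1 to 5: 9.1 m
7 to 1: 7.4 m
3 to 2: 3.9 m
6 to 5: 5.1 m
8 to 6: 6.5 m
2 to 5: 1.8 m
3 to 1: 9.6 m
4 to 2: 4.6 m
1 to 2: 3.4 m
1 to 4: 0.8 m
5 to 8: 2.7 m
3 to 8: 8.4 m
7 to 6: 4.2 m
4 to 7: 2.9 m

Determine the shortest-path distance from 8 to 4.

Compare a few routes:
8–6–7–4: 6.5+4.2+2.9 = 13.6
8–5–2–1–4: 2.7+1.8+3.4+0.8 = 8.7
8–5–1–4: 2.7+9.1+0.8 = 12.6
8–5–2–4: 2.7+1.8+4.6 = 9.1
Cheapest is 8–5–2–1–4 at 8.7 m.

8.7 m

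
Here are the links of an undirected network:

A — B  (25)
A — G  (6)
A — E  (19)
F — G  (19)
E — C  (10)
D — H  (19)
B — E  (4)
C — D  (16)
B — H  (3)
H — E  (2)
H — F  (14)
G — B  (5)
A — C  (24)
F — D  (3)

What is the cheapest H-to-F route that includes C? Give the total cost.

31

Shortest H→C: H–E–C = 12
Shortest C→F: C–D–F = 19
Total via C: 12 + 19 = 31.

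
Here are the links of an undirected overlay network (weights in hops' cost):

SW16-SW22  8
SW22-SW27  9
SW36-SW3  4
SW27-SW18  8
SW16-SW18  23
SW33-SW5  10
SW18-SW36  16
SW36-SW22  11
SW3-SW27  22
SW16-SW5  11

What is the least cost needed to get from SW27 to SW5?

Candidate routes:
SW27 - SW18 - SW16 - SW5: 8+23+11 = 42
SW27 - SW18 - SW36 - SW22 - SW16 - SW5: 8+16+11+8+11 = 54
SW27 - SW22 - SW16 - SW5: 9+8+11 = 28
The minimum is 28 hops' cost via SW27 - SW22 - SW16 - SW5.

28 hops' cost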